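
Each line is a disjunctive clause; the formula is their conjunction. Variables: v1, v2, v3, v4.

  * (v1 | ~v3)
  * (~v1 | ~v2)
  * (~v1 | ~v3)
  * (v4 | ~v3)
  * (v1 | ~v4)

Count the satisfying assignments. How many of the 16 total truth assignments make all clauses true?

Satisfying assignments:
  v1=0 v2=0 v3=0 v4=0
  v1=0 v2=1 v3=0 v4=0
  v1=1 v2=0 v3=0 v4=0
  v1=1 v2=0 v3=0 v4=1
Count: 4.

4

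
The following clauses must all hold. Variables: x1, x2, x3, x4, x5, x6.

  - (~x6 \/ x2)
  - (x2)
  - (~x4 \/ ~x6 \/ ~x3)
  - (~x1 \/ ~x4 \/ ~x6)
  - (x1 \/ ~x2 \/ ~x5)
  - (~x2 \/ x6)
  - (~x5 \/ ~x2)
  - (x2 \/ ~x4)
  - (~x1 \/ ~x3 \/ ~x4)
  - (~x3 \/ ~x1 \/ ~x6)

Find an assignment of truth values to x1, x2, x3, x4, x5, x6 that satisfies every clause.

x1=True, x2=True, x3=False, x4=False, x5=False, x6=True

(x2) is a unit clause, so x2 = True.
The clause (x6) is unit: x6 must be True.
Unit propagation: (~x5) forces x5 = False.
x3 occurs only negated in the remaining clauses — set x3 = False.
x4 occurs only negated in the remaining clauses — set x4 = False.
x1 is now unconstrained; take x1 = True.
Check each clause:
  1. (~x6 \/ x2) — x2 is true.
  2. (x2) — x2 is true.
  3. (~x3 \/ ~x6 \/ ~x4) — ~x4 is true.
  4. (~x6 \/ ~x4 \/ ~x1) — ~x4 is true.
  5. (~x2 \/ x1 \/ ~x5) — x1 is true.
  6. (~x2 \/ x6) — x6 is true.
  7. (~x2 \/ ~x5) — ~x5 is true.
  8. (x2 \/ ~x4) — x2 is true.
  9. (~x1 \/ ~x3 \/ ~x4) — ~x4 is true.
  10. (~x3 \/ ~x1 \/ ~x6) — ~x3 is true.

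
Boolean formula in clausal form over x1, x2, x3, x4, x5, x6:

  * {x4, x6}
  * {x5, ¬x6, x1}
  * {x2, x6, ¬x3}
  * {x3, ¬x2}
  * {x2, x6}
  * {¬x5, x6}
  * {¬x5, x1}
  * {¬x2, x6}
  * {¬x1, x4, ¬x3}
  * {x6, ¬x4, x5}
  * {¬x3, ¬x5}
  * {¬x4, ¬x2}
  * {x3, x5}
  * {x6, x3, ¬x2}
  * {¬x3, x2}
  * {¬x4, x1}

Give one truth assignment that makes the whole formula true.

Branch on x1: take x1 = True.
Set x2 = False and propagate.
  then x6 is forced to True.
  then x3 is forced to False.
  then x5 is forced to True.
x4 is now unconstrained; take x4 = True.
Every clause has at least one true literal under this assignment.

x1=True, x2=False, x3=False, x4=True, x5=True, x6=True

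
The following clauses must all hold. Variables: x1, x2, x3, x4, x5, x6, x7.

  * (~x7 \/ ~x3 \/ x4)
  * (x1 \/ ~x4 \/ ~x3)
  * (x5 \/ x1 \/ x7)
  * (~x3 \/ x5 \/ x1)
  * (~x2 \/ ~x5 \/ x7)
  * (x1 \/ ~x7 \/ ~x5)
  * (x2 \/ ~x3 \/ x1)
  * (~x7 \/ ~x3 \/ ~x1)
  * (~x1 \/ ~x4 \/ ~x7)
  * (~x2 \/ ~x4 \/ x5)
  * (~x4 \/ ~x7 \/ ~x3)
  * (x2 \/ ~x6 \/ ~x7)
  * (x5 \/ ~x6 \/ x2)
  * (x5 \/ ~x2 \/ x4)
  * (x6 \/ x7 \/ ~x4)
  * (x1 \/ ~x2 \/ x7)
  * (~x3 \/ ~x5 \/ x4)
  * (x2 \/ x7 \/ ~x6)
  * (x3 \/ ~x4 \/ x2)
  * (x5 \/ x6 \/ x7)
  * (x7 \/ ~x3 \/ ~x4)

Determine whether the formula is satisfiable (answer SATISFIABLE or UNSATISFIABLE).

SATISFIABLE

Set x1 = True and propagate.
For the remaining variables, x2 = False, x3 = False, x4 = False, x5 = True, x6 = False, x7 = False works.
Every clause has at least one true literal under this assignment.
So x1 = True, x2 = False, x3 = False, x4 = False, x5 = True, x6 = False, x7 = False is a satisfying assignment.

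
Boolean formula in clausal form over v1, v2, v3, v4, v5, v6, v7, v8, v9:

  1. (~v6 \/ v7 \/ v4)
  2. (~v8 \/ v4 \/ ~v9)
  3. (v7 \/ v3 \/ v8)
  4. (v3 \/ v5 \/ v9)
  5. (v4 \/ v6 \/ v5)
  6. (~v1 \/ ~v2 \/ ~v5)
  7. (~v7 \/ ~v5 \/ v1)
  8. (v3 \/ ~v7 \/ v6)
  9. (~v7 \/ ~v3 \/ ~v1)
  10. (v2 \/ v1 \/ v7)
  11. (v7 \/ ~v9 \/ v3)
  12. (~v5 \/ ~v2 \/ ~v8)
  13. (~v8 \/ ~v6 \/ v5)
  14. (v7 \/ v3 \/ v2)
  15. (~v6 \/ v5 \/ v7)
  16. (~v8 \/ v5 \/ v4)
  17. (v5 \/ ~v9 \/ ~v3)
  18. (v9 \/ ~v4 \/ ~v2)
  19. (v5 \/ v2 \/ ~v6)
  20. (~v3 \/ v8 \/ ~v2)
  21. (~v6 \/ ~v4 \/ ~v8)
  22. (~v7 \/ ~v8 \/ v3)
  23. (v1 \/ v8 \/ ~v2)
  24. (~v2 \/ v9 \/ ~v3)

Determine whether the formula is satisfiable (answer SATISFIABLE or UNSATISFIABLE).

Try v1 = True.
Branch on v2: take v2 = True.
  then v5 is forced to False.
Try v3 = False.
  then v9 is forced to True.
  then v7 is forced to True.
  then v6 is forced to True.
  then v8 is forced to False.
v4 is now unconstrained; take v4 = True.
So v1=T, v2=T, v3=F, v4=T, v5=F, v6=T, v7=T, v8=F, v9=T is a satisfying assignment.

SATISFIABLE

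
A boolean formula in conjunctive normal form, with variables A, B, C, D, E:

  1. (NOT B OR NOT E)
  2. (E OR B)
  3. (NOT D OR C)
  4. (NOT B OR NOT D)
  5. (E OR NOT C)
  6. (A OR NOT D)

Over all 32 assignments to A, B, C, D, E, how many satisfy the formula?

7

The models are:
  A=0 B=0 C=0 D=0 E=1
  A=0 B=0 C=1 D=0 E=1
  A=0 B=1 C=0 D=0 E=0
  A=1 B=0 C=0 D=0 E=1
  A=1 B=0 C=1 D=0 E=1
  A=1 B=0 C=1 D=1 E=1
  A=1 B=1 C=0 D=0 E=0
Count: 7.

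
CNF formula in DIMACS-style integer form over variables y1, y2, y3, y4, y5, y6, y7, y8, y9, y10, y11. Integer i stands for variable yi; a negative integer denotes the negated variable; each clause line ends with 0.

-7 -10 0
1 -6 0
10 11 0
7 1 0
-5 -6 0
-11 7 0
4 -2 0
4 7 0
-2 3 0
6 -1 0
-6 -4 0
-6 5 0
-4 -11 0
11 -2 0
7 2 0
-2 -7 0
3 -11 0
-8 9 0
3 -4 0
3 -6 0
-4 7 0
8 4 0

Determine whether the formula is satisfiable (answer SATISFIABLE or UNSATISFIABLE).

SATISFIABLE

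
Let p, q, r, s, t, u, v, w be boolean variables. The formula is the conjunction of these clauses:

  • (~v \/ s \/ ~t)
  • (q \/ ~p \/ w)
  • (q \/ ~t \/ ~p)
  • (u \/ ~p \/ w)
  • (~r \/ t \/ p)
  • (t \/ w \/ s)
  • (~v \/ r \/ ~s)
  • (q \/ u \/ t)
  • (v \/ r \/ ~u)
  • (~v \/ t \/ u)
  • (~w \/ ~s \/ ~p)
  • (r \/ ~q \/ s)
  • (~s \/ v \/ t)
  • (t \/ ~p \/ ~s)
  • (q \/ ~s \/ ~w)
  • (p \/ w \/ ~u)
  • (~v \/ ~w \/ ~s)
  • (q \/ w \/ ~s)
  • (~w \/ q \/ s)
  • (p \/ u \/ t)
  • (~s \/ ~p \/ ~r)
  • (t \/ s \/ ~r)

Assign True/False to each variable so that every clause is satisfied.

p=0  q=1  r=1  s=0  t=1  u=0  v=0  w=0

Try p = False.
Set q = True and propagate.
The remaining clauses are satisfied by r = True, s = False, t = True, u = False, v = False, w = False.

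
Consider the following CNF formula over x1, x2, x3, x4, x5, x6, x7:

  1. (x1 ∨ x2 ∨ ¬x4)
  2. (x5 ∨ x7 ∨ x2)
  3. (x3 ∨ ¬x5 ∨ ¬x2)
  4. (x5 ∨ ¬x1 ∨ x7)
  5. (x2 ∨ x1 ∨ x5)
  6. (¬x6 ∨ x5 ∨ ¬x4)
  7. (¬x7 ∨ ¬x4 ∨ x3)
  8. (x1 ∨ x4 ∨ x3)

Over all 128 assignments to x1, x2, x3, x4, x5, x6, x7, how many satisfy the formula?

51

Split on x5, then x1.
  x5=1, x1=1: x6 free; 11 ways for (x2,x3,x4,x7) × 2^1 = 22.
  x5=1, x1=0: x6, x7 free; 3 ways for (x2,x3,x4) × 2^2 = 12.
  x5=0, x1=1: x2 free; 5 ways for (x3,x4,x6,x7) × 2^1 = 10.
  x5=0, x1=0: 7 of the 32 assignments to (x2,x3,x4,x6,x7) work.
Total: 22 + 12 + 10 + 7 = 51.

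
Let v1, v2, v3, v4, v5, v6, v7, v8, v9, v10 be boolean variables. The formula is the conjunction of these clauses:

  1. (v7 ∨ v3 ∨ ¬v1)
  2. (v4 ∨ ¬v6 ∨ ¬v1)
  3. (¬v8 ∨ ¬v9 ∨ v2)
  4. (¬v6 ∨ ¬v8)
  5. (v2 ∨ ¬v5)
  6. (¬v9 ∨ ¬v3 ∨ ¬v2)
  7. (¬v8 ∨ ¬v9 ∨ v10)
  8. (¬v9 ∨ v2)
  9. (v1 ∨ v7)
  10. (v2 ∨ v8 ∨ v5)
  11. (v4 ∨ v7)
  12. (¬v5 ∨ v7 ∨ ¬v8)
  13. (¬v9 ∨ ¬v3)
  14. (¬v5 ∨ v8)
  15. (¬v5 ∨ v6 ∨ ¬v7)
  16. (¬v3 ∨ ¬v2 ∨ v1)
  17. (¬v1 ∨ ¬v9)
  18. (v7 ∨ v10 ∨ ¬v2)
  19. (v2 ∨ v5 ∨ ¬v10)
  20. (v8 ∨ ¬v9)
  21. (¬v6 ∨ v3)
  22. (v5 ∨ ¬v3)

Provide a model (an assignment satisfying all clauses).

v1=F, v2=T, v3=F, v4=T, v5=F, v6=F, v7=T, v8=F, v9=F, v10=T

v4 occurs only positively in the remaining clauses — set v4 = True.
Pure literal: v9 appears only negated; assign v9 = False.
Set v1 = False and propagate.
  then v7 is forced to True.
Try v2 = True.
  then v3 is forced to False.
  then v6 is forced to False.
  then v5 is forced to False.
v8, v10 are now unconstrained; take v8 = False, v10 = True.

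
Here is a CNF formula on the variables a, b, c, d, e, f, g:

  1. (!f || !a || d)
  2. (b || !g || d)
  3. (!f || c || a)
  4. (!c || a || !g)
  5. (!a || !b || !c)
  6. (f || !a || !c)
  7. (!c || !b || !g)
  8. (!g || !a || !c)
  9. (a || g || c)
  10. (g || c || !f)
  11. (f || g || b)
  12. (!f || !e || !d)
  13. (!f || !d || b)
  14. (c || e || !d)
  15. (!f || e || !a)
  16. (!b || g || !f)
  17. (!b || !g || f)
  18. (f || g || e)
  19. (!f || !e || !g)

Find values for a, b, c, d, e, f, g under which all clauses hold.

a=True  b=True  c=False  d=True  e=True  f=False  g=False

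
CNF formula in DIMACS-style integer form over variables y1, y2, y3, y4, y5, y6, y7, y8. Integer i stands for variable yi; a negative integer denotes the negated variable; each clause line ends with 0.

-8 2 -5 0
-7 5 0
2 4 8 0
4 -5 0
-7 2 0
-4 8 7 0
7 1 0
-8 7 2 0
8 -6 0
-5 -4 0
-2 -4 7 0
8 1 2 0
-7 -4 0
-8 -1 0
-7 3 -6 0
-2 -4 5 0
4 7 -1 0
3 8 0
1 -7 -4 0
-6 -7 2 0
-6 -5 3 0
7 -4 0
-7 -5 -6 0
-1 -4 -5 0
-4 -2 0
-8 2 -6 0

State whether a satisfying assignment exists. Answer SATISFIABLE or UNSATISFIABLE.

y7 = True:
  propagation gives y5=True, y4=True; an empty clause results — contradiction.
y7 = False:
  propagation gives y1=True, y8=False, y4=False; an empty clause results — contradiction.
Every branch closes, so no satisfying assignment exists.

UNSATISFIABLE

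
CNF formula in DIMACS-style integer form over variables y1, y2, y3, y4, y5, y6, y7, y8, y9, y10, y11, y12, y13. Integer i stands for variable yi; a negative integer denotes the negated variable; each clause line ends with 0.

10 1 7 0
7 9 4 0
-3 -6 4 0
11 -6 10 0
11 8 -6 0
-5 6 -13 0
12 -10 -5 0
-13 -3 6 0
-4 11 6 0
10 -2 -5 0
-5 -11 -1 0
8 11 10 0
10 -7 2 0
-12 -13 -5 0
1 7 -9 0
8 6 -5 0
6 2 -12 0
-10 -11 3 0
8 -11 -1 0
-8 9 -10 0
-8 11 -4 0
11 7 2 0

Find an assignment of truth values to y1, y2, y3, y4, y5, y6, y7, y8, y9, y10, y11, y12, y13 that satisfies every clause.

y1=True, y2=False, y3=True, y4=False, y5=False, y6=False, y7=True, y8=False, y9=True, y10=True, y11=False, y12=False, y13=False

y5 occurs only negated in the remaining clauses — set y5 = False.
Pure literal: y13 appears only negated; assign y13 = False.
Try y1 = True.
Try y2 = False.
The remaining clauses are satisfied by y3 = True, y4 = False, y6 = False, y7 = True, y8 = False, y9 = True, y10 = True, y11 = False, y12 = False.
Every clause has at least one true literal under this assignment.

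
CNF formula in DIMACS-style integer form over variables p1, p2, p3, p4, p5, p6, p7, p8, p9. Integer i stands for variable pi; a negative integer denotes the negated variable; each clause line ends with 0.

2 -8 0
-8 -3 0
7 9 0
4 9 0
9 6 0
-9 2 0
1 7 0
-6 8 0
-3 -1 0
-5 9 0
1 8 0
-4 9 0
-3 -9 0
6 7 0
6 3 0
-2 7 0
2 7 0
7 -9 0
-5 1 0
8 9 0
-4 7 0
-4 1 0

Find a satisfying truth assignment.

Pure literal: p5 appears only negated; assign p5 = False.
Pure literal: p7 appears only positively; assign p7 = True.
Try p1 = False.
  then p8 is forced to True.
  then p2 is forced to True.
  then p3 is forced to False.
  then p6 is forced to True.
  then p4 is forced to False.
  then p9 is forced to True.

p1 = False, p2 = True, p3 = False, p4 = False, p5 = False, p6 = True, p7 = True, p8 = True, p9 = True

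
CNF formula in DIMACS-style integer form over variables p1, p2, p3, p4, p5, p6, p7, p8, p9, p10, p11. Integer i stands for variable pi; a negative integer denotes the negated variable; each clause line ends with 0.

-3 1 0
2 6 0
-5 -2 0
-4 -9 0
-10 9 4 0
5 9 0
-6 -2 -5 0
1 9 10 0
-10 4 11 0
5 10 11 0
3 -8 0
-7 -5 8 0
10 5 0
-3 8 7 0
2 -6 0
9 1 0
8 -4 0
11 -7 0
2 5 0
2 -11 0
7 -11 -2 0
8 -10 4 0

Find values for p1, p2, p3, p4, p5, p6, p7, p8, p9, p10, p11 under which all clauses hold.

p1=T, p2=T, p3=T, p4=F, p5=F, p6=F, p7=T, p8=T, p9=T, p10=T, p11=T

Check each clause:
  1. (~p3 \/ p1) — p1 is true.
  2. (p6 \/ p2) — p2 is true.
  3. (~p2 \/ ~p5) — ~p5 is true.
  4. (~p9 \/ ~p4) — ~p4 is true.
  5. (p4 \/ ~p10 \/ p9) — p9 is true.
  6. (p9 \/ p5) — p9 is true.
  7. (~p5 \/ ~p6 \/ ~p2) — ~p6 is true.
  8. (p10 \/ p9 \/ p1) — p9 is true.
  9. (~p10 \/ p11 \/ p4) — p11 is true.
  10. (p11 \/ p5 \/ p10) — p10 is true.
  11. (p3 \/ ~p8) — p3 is true.
  12. (p8 \/ ~p7 \/ ~p5) — p8 is true.
  13. (p5 \/ p10) — p10 is true.
  14. (p8 \/ p7 \/ ~p3) — p8 is true.
  15. (~p6 \/ p2) — p2 is true.
  16. (p9 \/ p1) — p9 is true.
  17. (~p4 \/ p8) — p8 is true.
  18. (~p7 \/ p11) — p11 is true.
  19. (p5 \/ p2) — p2 is true.
  20. (~p11 \/ p2) — p2 is true.
  21. (~p2 \/ ~p11 \/ p7) — p7 is true.
  22. (~p10 \/ p4 \/ p8) — p8 is true.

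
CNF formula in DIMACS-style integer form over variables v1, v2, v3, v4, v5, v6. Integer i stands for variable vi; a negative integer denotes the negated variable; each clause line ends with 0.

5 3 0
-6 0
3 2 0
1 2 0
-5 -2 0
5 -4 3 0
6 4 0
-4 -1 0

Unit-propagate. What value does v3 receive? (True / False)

Unit clause (¬v6) sets v6 = False.
(v4 ∨ v6) with v6 = False leaves only v4, so v4 = True.
(¬v1 ∨ ¬v4): since v4 = True, the clause reduces to (¬v1). v1 = False.
(v1 ∨ v2) with v1 = False leaves only v2, so v2 = True.
From (¬v5 ∨ ¬v2) and v2 = True: v5 = False.
(v5 ∨ v3) with v5 = False leaves only v3, so v3 = True.

True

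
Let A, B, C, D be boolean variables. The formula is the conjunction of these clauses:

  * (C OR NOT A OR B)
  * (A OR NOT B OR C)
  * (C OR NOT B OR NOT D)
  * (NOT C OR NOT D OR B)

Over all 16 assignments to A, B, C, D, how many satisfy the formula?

9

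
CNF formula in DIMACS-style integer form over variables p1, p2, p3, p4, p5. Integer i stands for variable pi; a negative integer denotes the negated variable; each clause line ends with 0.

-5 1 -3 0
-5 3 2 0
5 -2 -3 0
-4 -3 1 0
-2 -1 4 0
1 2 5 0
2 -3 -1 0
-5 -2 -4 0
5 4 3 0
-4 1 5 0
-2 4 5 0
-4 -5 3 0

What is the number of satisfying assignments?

3

The models are:
  p1=F p2=T p3=F p4=F p5=T
  p1=T p2=F p3=F p4=T p5=F
  p1=T p2=T p3=F p4=T p5=F
Count: 3.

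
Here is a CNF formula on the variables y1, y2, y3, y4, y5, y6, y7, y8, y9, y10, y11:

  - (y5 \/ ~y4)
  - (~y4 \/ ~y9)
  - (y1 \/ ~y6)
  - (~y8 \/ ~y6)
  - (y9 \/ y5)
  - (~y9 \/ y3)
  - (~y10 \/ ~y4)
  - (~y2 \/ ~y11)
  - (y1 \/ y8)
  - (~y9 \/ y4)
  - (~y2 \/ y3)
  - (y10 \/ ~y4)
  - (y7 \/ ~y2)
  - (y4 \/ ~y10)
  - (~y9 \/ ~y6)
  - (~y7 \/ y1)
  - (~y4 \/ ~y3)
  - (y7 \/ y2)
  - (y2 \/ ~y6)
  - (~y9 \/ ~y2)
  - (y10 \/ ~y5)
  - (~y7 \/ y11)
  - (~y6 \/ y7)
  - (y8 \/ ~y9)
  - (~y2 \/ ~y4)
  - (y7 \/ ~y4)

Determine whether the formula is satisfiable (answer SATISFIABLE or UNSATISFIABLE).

UNSATISFIABLE

y4 = True:
  propagation gives y5=True, y9=False, y10=False; an empty clause results — contradiction.
y4 = False:
  propagation gives y9=False, y5=True, y10=False; an empty clause results — contradiction.
Every branch closes, so no satisfying assignment exists.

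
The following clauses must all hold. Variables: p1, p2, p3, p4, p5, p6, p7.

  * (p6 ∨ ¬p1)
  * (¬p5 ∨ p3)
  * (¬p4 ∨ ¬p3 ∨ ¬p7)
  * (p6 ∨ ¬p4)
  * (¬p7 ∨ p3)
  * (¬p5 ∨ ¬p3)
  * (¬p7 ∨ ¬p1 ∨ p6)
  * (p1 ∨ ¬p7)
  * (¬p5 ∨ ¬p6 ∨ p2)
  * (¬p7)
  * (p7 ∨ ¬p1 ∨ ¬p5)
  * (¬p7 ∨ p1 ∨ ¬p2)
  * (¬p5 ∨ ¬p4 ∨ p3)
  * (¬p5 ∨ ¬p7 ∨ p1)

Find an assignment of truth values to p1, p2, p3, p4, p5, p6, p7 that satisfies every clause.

p1=False, p2=False, p3=False, p4=False, p5=False, p6=True, p7=False

Check each clause:
  1. (p6 ∨ ¬p1) — p6 is true.
  2. (p3 ∨ ¬p5) — ¬p5 is true.
  3. (¬p4 ∨ ¬p7 ∨ ¬p3) — ¬p7 is true.
  4. (p6 ∨ ¬p4) — ¬p4 is true.
  5. (¬p7 ∨ p3) — ¬p7 is true.
  6. (¬p5 ∨ ¬p3) — ¬p5 is true.
  7. (¬p1 ∨ p6 ∨ ¬p7) — ¬p7 is true.
  8. (¬p7 ∨ p1) — ¬p7 is true.
  9. (p2 ∨ ¬p5 ∨ ¬p6) — ¬p5 is true.
  10. (¬p7) — ¬p7 is true.
  11. (¬p1 ∨ p7 ∨ ¬p5) — ¬p5 is true.
  12. (p1 ∨ ¬p2 ∨ ¬p7) — ¬p7 is true.
  13. (¬p4 ∨ ¬p5 ∨ p3) — ¬p4 is true.
  14. (p1 ∨ ¬p5 ∨ ¬p7) — ¬p5 is true.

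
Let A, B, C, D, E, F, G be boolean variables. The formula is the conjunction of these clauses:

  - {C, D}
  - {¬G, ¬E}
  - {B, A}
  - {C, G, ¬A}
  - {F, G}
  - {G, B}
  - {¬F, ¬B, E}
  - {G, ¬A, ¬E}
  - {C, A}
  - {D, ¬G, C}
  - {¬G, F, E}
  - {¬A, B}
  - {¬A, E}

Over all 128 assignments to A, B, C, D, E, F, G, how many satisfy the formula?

The models are:
  A=0 B=1 C=1 D=0 E=1 F=1 G=0
  A=0 B=1 C=1 D=1 E=1 F=1 G=0
That's 2 in total.

2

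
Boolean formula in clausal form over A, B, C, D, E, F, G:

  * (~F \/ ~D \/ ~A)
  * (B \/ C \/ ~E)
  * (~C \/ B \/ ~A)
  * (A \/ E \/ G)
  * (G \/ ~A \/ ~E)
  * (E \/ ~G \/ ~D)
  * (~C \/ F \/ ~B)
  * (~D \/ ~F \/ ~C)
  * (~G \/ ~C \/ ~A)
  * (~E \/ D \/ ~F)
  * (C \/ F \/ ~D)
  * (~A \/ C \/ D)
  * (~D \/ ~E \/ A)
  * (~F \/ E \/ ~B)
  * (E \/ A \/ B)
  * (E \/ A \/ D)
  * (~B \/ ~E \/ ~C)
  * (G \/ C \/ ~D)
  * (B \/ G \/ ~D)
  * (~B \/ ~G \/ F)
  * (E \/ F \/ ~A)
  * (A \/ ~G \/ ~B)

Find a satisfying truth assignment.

A=F, B=F, C=T, D=F, E=T, F=F, G=T

Set A = False and propagate.
The remaining clauses are satisfied by B = False, C = True, D = False, E = True, F = False, G = True.
Every clause has at least one true literal under this assignment.
Check each clause:
  1. (~F \/ ~A \/ ~D) — ~F is true.
  2. (C \/ ~E \/ B) — C is true.
  3. (~A \/ B \/ ~C) — ~A is true.
  4. (E \/ G \/ A) — E is true.
  5. (~E \/ G \/ ~A) — ~A is true.
  6. (~G \/ ~D \/ E) — ~D is true.
  7. (~B \/ F \/ ~C) — ~B is true.
  8. (~F \/ ~D \/ ~C) — ~F is true.
  9. (~A \/ ~G \/ ~C) — ~A is true.
  10. (~F \/ D \/ ~E) — ~F is true.
  11. (~D \/ F \/ C) — C is true.
  12. (C \/ D \/ ~A) — C is true.
  13. (A \/ ~E \/ ~D) — ~D is true.
  14. (~B \/ ~F \/ E) — ~F is true.
  15. (E \/ A \/ B) — E is true.
  16. (D \/ E \/ A) — E is true.
  17. (~E \/ ~B \/ ~C) — ~B is true.
  18. (C \/ G \/ ~D) — C is true.
  19. (~D \/ B \/ G) — ~D is true.
  20. (F \/ ~B \/ ~G) — ~B is true.
  21. (F \/ E \/ ~A) — E is true.
  22. (A \/ ~B \/ ~G) — ~B is true.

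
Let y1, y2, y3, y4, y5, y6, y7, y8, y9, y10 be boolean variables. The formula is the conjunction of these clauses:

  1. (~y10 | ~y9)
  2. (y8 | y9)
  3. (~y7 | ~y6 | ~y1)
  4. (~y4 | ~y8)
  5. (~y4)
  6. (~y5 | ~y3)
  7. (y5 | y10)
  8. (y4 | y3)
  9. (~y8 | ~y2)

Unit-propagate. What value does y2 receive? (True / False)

False

(~y4) stands alone — y4 = False.
(y4 | y3): since y4 = False, the clause reduces to (y3). y3 = True.
From (~y3 | ~y5) and y3 = True: y5 = False.
(y10 | y5): since y5 = False, the clause reduces to (y10). y10 = True.
From (~y10 | ~y9) and y10 = True: y9 = False.
(y9 | y8): since y9 = False, the clause reduces to (y8). y8 = True.
(~y8 | ~y2) with y8 = True leaves only ~y2, so y2 = False.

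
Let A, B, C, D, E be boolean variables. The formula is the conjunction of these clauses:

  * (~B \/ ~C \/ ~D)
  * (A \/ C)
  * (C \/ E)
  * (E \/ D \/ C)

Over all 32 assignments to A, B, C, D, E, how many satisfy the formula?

Case analysis on C and D:
  C=1, D=1: remaining (A,B,E) ∈ {(0,0,0); (0,0,1); (1,0,0); (1,0,1)} — 4.
  C=1, D=0: A, B, E free → 2^3 = 8.
  C=0, D=1: remaining (A,B,E) ∈ {(1,0,1); (1,1,1)} — 2.
  C=0, D=0: remaining (A,B,E) ∈ {(1,0,1); (1,1,1)} — 2.
Total: 4 + 8 + 2 + 2 = 16.

16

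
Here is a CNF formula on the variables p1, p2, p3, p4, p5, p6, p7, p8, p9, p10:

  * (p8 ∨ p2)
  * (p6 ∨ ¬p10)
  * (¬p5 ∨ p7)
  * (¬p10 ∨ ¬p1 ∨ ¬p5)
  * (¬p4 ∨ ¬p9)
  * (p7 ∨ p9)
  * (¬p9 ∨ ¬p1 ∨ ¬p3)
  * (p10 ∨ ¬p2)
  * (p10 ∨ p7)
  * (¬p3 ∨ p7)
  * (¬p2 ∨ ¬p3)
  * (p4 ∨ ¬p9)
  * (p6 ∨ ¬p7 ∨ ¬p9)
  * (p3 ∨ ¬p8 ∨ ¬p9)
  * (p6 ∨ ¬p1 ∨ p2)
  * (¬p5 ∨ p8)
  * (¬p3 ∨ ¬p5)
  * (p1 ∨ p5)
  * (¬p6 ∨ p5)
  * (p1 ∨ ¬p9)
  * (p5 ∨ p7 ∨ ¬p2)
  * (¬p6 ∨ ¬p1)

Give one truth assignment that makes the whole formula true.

p1=0  p2=1  p3=0  p4=1  p5=1  p6=1  p7=1  p8=1  p9=0  p10=1

Check each clause:
  1. (p2 ∨ p8) — p8 is true.
  2. (p6 ∨ ¬p10) — p6 is true.
  3. (¬p5 ∨ p7) — p7 is true.
  4. (¬p5 ∨ ¬p1 ∨ ¬p10) — ¬p1 is true.
  5. (¬p4 ∨ ¬p9) — ¬p9 is true.
  6. (p9 ∨ p7) — p7 is true.
  7. (¬p9 ∨ ¬p1 ∨ ¬p3) — ¬p3 is true.
  8. (¬p2 ∨ p10) — p10 is true.
  9. (p7 ∨ p10) — p10 is true.
  10. (p7 ∨ ¬p3) — ¬p3 is true.
  11. (¬p2 ∨ ¬p3) — ¬p3 is true.
  12. (p4 ∨ ¬p9) — p4 is true.
  13. (¬p9 ∨ ¬p7 ∨ p6) — p6 is true.
  14. (¬p9 ∨ p3 ∨ ¬p8) — ¬p9 is true.
  15. (¬p1 ∨ p2 ∨ p6) — p2 is true.
  16. (¬p5 ∨ p8) — p8 is true.
  17. (¬p3 ∨ ¬p5) — ¬p3 is true.
  18. (p1 ∨ p5) — p5 is true.
  19. (p5 ∨ ¬p6) — p5 is true.
  20. (¬p9 ∨ p1) — ¬p9 is true.
  21. (¬p2 ∨ p7 ∨ p5) — p5 is true.
  22. (¬p1 ∨ ¬p6) — ¬p1 is true.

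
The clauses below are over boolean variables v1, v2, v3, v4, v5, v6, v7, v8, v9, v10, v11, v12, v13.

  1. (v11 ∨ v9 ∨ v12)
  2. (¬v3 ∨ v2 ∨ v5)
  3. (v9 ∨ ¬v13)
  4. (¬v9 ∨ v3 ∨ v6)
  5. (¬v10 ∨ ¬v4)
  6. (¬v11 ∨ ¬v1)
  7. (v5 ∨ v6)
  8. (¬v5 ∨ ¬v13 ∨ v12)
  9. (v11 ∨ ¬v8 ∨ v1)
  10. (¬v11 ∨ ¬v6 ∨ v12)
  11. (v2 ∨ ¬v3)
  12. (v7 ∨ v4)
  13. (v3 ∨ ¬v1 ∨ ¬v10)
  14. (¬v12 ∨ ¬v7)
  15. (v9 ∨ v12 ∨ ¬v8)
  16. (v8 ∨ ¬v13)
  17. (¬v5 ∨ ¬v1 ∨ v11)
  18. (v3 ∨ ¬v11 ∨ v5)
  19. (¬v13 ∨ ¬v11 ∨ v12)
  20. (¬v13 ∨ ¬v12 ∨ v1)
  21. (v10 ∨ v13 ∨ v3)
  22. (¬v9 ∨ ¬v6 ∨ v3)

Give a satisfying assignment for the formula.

v1=T, v2=T, v3=T, v4=T, v5=F, v6=T, v7=F, v8=F, v9=F, v10=F, v11=F, v12=T, v13=F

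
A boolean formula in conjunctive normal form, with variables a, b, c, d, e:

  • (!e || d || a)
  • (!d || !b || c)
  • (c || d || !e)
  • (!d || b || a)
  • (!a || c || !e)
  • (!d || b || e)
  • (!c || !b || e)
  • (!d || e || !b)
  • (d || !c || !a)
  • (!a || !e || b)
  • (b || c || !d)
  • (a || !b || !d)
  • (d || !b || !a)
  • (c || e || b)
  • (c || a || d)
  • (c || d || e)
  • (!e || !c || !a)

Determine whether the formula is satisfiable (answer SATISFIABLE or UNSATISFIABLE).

SATISFIABLE

Try a = False.
For the remaining variables, b = False, c = True, d = False, e = False works.
Every clause has at least one true literal under this assignment.
So a = F  b = F  c = T  d = F  e = F is a satisfying assignment.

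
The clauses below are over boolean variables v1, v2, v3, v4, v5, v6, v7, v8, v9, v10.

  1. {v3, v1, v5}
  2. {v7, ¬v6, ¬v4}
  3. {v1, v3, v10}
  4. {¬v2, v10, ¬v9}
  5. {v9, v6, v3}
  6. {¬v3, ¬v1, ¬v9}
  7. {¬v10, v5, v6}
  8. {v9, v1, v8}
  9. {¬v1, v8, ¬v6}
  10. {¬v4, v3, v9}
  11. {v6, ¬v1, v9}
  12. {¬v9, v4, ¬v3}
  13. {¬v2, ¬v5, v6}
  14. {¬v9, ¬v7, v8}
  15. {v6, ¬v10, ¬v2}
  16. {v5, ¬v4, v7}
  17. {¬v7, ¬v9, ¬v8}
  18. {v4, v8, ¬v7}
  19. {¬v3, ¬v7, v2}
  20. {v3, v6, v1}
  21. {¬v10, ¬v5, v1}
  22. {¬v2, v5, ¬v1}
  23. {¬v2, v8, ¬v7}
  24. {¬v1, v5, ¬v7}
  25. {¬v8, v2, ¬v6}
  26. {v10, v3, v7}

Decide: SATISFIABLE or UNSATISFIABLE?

SATISFIABLE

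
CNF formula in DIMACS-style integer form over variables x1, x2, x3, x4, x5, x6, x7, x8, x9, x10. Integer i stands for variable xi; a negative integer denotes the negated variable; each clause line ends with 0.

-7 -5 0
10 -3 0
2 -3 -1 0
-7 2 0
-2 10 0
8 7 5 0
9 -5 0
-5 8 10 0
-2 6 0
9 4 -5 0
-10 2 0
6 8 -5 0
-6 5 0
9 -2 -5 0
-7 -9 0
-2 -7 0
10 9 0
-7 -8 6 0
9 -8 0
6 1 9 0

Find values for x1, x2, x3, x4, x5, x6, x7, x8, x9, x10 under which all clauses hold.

x1=False, x2=True, x3=False, x4=True, x5=True, x6=True, x7=False, x8=False, x9=True, x10=True

x3 occurs only negated in the remaining clauses — set x3 = False.
Pure literal: x4 appears only positively; assign x4 = True.
Try x1 = False.
Try x2 = True.
  then x10 is forced to True.
  then x6 is forced to True.
  then x5 is forced to True.
  then x7 is forced to False.
  then x9 is forced to True.
x8 is now unconstrained; take x8 = False.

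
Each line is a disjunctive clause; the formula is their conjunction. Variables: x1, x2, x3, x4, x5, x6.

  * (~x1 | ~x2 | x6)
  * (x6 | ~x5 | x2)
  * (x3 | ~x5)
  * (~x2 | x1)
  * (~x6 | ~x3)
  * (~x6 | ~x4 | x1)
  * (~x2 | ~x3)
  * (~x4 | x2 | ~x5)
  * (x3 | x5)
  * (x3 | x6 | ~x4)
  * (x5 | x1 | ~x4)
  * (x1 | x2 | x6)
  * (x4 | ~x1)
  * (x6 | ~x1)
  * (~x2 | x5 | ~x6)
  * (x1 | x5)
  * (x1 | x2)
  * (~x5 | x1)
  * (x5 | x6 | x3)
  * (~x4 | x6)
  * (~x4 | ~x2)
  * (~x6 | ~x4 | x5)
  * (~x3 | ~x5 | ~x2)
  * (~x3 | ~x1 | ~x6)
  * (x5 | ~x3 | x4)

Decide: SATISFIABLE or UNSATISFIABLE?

x5 = True:
  propagation gives x3=True, x6=False, x2=True; an empty clause results — contradiction.
x5 = False:
  propagation gives x3=True, x6=False, x2=False, x1=True; an empty clause results — contradiction.
Every branch closes, so no satisfying assignment exists.

UNSATISFIABLE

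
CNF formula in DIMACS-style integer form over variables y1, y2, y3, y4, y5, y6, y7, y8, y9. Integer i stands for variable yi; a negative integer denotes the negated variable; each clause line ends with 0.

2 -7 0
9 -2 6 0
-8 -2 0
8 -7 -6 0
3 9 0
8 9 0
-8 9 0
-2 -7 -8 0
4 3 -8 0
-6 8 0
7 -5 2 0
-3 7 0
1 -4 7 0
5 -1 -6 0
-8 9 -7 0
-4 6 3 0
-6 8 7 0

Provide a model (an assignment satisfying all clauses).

y1=F, y2=F, y3=F, y4=F, y5=F, y6=F, y7=F, y8=F, y9=T

Pure literal: y9 appears only positively; assign y9 = True.
Branch on y1: take y1 = False.
Set y2 = False and propagate.
  then y7 is forced to False.
  then y5 is forced to False.
  then y3 is forced to False.
  then y4 is forced to False.
  then y8 is forced to False.
  then y6 is forced to False.
Check each clause:
  1. {y2, ¬y7} — ¬y7 is true.
  2. {¬y2, y9, y6} — y9 is true.
  3. {¬y2, ¬y8} — ¬y8 is true.
  4. {¬y6, ¬y7, y8} — ¬y7 is true.
  5. {y3, y9} — y9 is true.
  6. {y9, y8} — y9 is true.
  7. {¬y8, y9} — ¬y8 is true.
  8. {¬y2, ¬y7, ¬y8} — ¬y8 is true.
  9. {¬y8, y4, y3} — ¬y8 is true.
  10. {¬y6, y8} — ¬y6 is true.
  11. {y2, y7, ¬y5} — ¬y5 is true.
  12. {y7, ¬y3} — ¬y3 is true.
  13. {y7, y1, ¬y4} — ¬y4 is true.
  14. {y5, ¬y1, ¬y6} — ¬y6 is true.
  15. {¬y7, y9, ¬y8} — ¬y8 is true.
  16. {y3, y6, ¬y4} — ¬y4 is true.
  17. {y8, ¬y6, y7} — ¬y6 is true.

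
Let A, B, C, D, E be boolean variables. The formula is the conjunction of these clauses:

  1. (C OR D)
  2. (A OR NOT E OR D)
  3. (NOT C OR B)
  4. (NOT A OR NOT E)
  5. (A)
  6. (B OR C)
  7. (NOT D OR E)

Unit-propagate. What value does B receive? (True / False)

True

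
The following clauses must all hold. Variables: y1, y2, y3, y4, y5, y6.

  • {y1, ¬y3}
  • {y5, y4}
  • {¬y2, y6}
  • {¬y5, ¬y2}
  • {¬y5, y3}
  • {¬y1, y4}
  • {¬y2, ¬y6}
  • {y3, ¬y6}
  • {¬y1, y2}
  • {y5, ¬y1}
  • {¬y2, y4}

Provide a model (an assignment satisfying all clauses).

y1=F  y2=F  y3=F  y4=T  y5=F  y6=F

y4 occurs only positively in the remaining clauses — set y4 = True.
Set y1 = False and propagate.
  then y3 is forced to False.
  then y5 is forced to False.
  then y6 is forced to False.
  then y2 is forced to False.
Every clause has at least one true literal under this assignment.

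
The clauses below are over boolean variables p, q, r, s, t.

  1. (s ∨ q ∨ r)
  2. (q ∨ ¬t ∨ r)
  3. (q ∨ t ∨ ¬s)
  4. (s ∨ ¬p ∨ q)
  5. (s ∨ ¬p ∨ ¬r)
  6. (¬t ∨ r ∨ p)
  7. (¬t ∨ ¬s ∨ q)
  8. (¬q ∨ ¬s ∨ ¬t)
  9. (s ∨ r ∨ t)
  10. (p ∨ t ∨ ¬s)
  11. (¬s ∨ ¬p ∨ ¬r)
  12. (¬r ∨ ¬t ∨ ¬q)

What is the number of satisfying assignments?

5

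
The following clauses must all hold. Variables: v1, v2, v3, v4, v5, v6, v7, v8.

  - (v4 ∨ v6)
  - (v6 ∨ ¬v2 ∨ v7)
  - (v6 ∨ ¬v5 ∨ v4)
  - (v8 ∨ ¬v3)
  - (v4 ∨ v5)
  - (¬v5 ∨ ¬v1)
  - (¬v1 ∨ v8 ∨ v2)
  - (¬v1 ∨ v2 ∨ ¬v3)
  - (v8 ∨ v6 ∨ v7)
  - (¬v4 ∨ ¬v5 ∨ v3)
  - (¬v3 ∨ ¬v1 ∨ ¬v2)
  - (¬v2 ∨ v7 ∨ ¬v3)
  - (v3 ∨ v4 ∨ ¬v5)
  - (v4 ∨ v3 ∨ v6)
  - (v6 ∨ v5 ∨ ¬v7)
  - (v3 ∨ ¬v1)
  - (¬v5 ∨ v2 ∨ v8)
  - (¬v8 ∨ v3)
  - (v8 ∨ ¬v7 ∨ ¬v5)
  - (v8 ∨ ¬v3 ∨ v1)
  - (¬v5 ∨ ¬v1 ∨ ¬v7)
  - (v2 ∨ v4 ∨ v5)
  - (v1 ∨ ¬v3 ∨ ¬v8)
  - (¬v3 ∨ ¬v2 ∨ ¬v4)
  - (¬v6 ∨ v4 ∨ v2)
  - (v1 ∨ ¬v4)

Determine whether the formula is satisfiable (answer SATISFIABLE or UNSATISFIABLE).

UNSATISFIABLE

v3 = True:
  propagation gives v8=True, v1=True, v5=False, v4=True; an empty clause results — contradiction.
v3 = False:
  propagation gives v1=False, v8=False, v4=False, v6=True; an empty clause results — contradiction.
Every branch closes, so no satisfying assignment exists.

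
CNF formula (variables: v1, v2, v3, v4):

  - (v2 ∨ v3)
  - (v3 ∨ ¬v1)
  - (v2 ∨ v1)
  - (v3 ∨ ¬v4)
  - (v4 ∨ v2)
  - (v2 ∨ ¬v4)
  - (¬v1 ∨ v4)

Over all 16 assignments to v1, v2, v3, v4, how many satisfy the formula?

4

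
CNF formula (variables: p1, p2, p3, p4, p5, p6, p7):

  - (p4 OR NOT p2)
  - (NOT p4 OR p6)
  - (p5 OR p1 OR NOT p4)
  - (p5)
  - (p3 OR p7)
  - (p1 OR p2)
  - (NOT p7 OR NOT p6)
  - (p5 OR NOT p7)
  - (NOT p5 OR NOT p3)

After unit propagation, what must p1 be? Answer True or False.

True

Unit clause (p5) sets p5 = True.
(NOT p3 OR NOT p5) with p5 = True leaves only NOT p3, so p3 = False.
In (p7 OR p3), p3 is now false; p7 must hold, so p7 = True.
(NOT p7 OR NOT p6): since p7 = True, the clause reduces to (NOT p6). p6 = False.
(p6 OR NOT p4) with p6 = False leaves only NOT p4, so p4 = False.
(NOT p2 OR p4): since p4 = False, the clause reduces to (NOT p2). p2 = False.
In (p1 OR p2), p2 is now false; p1 must hold, so p1 = True.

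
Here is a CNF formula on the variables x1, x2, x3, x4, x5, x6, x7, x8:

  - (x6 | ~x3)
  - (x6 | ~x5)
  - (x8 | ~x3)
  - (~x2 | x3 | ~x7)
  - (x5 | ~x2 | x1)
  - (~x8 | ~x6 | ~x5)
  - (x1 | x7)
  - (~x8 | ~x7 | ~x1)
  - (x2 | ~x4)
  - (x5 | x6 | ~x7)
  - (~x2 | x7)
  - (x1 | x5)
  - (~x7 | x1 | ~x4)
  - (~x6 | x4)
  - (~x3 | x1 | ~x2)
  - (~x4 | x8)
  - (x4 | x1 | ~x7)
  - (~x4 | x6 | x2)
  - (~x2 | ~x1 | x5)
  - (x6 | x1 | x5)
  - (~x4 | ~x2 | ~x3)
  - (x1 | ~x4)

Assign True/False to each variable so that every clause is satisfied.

x1 = True, x2 = False, x3 = False, x4 = False, x5 = False, x6 = False, x7 = False, x8 = True

Try x1 = True.
Set x2 = False and propagate.
  then x4 is forced to False.
  then x6 is forced to False.
  then x3 is forced to False.
  then x5 is forced to False.
  then x7 is forced to False.
x8 is now unconstrained; take x8 = True.
Every clause has at least one true literal under this assignment.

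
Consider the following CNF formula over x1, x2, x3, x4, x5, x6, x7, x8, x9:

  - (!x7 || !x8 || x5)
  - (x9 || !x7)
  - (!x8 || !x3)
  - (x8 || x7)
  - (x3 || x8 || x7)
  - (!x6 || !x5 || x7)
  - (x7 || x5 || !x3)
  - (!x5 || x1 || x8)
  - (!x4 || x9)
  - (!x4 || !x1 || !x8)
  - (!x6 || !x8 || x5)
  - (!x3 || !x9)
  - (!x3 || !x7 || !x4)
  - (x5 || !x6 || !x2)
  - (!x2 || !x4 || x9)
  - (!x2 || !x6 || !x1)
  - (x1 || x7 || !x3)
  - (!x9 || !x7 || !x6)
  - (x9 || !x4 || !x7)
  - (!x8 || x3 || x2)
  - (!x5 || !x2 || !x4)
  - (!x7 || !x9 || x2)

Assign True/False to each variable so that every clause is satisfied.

x1=F, x2=T, x3=F, x4=T, x5=F, x6=F, x7=T, x8=F, x9=T

Pure literal: x6 appears only negated; assign x6 = False.
Set x1 = False and propagate.
Set x2 = True and propagate.
Try x3 = False.
For the remaining variables, x4 = True, x5 = False, x7 = True, x8 = False, x9 = True works.
Every clause has at least one true literal under this assignment.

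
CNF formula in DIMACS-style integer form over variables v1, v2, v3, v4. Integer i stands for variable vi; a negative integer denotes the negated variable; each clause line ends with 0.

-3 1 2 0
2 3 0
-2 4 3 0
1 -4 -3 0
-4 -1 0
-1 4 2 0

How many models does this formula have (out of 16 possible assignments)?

3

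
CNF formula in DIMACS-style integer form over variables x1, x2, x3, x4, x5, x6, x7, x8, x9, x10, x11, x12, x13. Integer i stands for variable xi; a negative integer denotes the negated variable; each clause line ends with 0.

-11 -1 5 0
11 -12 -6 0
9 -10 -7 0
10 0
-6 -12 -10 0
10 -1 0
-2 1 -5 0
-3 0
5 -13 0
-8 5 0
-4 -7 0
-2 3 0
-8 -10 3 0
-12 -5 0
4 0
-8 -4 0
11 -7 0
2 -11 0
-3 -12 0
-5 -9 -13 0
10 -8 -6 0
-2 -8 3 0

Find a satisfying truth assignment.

(x10) is a unit clause, so x10 = True.
Unit propagation: (~x3) forces x3 = False.
Unit propagation: (~x2) forces x2 = False.
(~x8) is a unit clause, so x8 = False.
(x4) is a unit clause, so x4 = True.
The clause (~x7) is unit: x7 must be False.
(~x11) is a unit clause, so x11 = False.
x9 occurs only negated in the remaining clauses — set x9 = False.
x12 occurs only negated in the remaining clauses — set x12 = False.
Set x5 = True and propagate.
x1, x6, x13 are now unconstrained; take x1 = False, x6 = True, x13 = False.
Every clause has at least one true literal under this assignment.

x1 = False, x2 = False, x3 = False, x4 = True, x5 = True, x6 = True, x7 = False, x8 = False, x9 = False, x10 = True, x11 = False, x12 = False, x13 = False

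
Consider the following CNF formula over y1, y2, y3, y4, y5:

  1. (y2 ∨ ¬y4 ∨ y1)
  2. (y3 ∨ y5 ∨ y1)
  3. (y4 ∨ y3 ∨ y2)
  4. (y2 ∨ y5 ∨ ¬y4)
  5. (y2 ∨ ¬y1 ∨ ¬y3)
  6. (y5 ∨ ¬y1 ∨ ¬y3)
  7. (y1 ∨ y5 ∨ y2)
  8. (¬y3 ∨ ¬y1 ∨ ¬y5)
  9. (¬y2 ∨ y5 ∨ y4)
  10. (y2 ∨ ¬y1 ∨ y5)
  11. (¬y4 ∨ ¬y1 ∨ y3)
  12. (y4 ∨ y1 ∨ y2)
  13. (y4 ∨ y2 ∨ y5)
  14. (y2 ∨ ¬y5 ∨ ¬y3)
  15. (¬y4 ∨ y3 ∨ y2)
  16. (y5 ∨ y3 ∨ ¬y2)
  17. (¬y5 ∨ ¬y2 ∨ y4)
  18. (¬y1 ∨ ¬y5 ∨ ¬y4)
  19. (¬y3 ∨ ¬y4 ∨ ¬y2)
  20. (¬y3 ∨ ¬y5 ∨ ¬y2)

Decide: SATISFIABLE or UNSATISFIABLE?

SATISFIABLE

Set y1 = False and propagate.
Branch on y2: take y2 = True.
Set y3 = False and propagate.
  then y5 is forced to True.
  then y4 is forced to True.
So y1=F  y2=T  y3=F  y4=T  y5=T is a satisfying assignment.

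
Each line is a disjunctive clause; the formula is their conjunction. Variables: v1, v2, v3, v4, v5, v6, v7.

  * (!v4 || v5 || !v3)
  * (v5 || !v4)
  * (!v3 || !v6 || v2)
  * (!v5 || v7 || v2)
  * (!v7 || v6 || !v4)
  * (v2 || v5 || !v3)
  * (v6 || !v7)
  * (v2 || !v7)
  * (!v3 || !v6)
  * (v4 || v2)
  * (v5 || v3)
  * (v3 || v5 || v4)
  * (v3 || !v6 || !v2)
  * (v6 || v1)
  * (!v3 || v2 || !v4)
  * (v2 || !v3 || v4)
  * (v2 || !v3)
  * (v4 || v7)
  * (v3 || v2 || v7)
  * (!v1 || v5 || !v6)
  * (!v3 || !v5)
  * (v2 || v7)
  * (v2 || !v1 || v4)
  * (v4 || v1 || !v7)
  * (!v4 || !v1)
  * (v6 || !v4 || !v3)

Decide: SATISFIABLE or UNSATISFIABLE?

UNSATISFIABLE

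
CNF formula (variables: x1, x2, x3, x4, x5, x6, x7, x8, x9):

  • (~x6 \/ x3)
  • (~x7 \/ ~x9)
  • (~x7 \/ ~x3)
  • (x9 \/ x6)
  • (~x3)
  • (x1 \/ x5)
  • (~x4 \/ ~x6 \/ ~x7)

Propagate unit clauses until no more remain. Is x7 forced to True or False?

False

Unit clause (~x3) sets x3 = False.
(~x6 \/ x3) with x3 = False leaves only ~x6, so x6 = False.
(x6 \/ x9) with x6 = False leaves only x9, so x9 = True.
From (~x9 \/ ~x7) and x9 = True: x7 = False.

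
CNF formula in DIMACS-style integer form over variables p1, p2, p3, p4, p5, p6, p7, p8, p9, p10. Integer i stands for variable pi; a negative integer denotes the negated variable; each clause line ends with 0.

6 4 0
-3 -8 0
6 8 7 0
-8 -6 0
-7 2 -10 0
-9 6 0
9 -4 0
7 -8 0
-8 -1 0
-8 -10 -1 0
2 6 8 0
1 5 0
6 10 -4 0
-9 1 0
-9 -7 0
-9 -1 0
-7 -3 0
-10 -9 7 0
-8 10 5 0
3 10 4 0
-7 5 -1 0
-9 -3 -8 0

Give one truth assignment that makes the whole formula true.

p1=1, p2=1, p3=0, p4=0, p5=0, p6=1, p7=0, p8=0, p9=0, p10=1

Check each clause:
  1. (p6 | p4) — p6 is true.
  2. (~p8 | ~p3) — ~p8 is true.
  3. (p6 | p8 | p7) — p6 is true.
  4. (~p8 | ~p6) — ~p8 is true.
  5. (p2 | ~p10 | ~p7) — ~p7 is true.
  6. (~p9 | p6) — p6 is true.
  7. (p9 | ~p4) — ~p4 is true.
  8. (~p8 | p7) — ~p8 is true.
  9. (~p8 | ~p1) — ~p8 is true.
  10. (~p8 | ~p1 | ~p10) — ~p8 is true.
  11. (p6 | p8 | p2) — p2 is true.
  12. (p1 | p5) — p1 is true.
  13. (p10 | ~p4 | p6) — p10 is true.
  14. (p1 | ~p9) — p1 is true.
  15. (~p9 | ~p7) — ~p7 is true.
  16. (~p9 | ~p1) — ~p9 is true.
  17. (~p3 | ~p7) — ~p7 is true.
  18. (~p9 | ~p10 | p7) — ~p9 is true.
  19. (p5 | p10 | ~p8) — ~p8 is true.
  20. (p4 | p10 | p3) — p10 is true.
  21. (p5 | ~p1 | ~p7) — ~p7 is true.
  22. (~p8 | ~p9 | ~p3) — ~p8 is true.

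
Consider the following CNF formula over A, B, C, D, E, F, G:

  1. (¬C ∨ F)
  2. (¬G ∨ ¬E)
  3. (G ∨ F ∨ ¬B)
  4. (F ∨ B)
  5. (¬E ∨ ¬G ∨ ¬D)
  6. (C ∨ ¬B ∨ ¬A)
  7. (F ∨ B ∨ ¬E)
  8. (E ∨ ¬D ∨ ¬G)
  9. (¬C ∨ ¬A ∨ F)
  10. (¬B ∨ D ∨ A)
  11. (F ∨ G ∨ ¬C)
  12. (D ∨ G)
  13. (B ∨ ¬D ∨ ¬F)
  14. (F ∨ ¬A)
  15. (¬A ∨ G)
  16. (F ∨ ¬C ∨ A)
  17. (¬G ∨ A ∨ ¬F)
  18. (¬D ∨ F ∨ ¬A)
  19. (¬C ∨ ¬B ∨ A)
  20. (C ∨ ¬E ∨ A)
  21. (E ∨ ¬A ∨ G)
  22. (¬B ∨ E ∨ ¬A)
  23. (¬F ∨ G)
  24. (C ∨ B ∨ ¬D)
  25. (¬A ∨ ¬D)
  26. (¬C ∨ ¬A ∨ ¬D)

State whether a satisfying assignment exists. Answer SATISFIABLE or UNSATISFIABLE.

SATISFIABLE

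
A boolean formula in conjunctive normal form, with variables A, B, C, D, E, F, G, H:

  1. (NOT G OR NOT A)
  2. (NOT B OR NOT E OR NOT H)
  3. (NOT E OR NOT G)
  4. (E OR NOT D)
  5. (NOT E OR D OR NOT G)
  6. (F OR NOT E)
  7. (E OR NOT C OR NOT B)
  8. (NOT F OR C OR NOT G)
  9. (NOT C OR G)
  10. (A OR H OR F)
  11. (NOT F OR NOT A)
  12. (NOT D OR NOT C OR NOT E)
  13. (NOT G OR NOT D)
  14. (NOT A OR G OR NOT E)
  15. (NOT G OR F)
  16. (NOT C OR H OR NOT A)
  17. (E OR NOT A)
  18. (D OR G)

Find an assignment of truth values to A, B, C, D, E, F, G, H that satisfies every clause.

A = 0, B = 0, C = 0, D = 1, E = 1, F = 1, G = 0, H = 0

Check each clause:
  1. (NOT A OR NOT G) — NOT G is true.
  2. (NOT E OR NOT H OR NOT B) — NOT H is true.
  3. (NOT E OR NOT G) — NOT G is true.
  4. (NOT D OR E) — E is true.
  5. (D OR NOT E OR NOT G) — NOT G is true.
  6. (NOT E OR F) — F is true.
  7. (NOT B OR E OR NOT C) — NOT C is true.
  8. (NOT F OR C OR NOT G) — NOT G is true.
  9. (NOT C OR G) — NOT C is true.
  10. (A OR H OR F) — F is true.
  11. (NOT F OR NOT A) — NOT A is true.
  12. (NOT D OR NOT C OR NOT E) — NOT C is true.
  13. (NOT D OR NOT G) — NOT G is true.
  14. (NOT E OR NOT A OR G) — NOT A is true.
  15. (F OR NOT G) — NOT G is true.
  16. (NOT C OR H OR NOT A) — NOT C is true.
  17. (NOT A OR E) — E is true.
  18. (G OR D) — D is true.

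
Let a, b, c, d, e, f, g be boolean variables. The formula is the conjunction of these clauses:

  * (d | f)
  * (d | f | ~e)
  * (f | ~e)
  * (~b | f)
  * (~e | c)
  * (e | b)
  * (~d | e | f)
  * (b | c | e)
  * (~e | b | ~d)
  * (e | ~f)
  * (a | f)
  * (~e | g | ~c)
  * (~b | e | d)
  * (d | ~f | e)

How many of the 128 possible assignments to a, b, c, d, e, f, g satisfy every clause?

6

Satisfying assignments:
  a=0 b=0 c=1 d=0 e=1 f=1 g=1
  a=0 b=1 c=1 d=0 e=1 f=1 g=1
  a=0 b=1 c=1 d=1 e=1 f=1 g=1
  a=1 b=0 c=1 d=0 e=1 f=1 g=1
  a=1 b=1 c=1 d=0 e=1 f=1 g=1
  a=1 b=1 c=1 d=1 e=1 f=1 g=1
That's 6 in total.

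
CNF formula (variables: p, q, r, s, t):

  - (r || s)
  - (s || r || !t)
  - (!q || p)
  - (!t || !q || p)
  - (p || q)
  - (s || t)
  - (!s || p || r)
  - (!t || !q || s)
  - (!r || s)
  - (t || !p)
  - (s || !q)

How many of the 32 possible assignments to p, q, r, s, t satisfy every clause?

4

The models are:
  p=T q=F r=F s=T t=T
  p=T q=F r=T s=T t=T
  p=T q=T r=F s=T t=T
  p=T q=T r=T s=T t=T
Count: 4.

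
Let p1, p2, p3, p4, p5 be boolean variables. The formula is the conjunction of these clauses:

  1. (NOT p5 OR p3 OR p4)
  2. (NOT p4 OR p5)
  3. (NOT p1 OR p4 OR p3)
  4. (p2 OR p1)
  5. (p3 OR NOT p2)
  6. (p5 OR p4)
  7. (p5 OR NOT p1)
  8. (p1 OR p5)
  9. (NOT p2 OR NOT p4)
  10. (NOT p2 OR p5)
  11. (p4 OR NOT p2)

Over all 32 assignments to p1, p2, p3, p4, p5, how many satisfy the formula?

The models are:
  p1=1 p2=0 p3=0 p4=1 p5=1
  p1=1 p2=0 p3=1 p4=0 p5=1
  p1=1 p2=0 p3=1 p4=1 p5=1
Count: 3.

3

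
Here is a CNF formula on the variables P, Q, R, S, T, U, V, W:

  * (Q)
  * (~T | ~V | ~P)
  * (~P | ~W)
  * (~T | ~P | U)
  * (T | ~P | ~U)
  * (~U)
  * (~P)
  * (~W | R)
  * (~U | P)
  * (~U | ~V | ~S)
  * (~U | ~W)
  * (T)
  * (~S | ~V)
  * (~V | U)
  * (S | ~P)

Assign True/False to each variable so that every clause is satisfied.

P=0, Q=1, R=1, S=1, T=1, U=0, V=0, W=1

Check each clause:
  1. (Q) — Q is true.
  2. (~P | ~T | ~V) — ~V is true.
  3. (~P | ~W) — ~P is true.
  4. (~P | ~T | U) — ~P is true.
  5. (~U | ~P | T) — ~U is true.
  6. (~U) — ~U is true.
  7. (~P) — ~P is true.
  8. (R | ~W) — R is true.
  9. (P | ~U) — ~U is true.
  10. (~V | ~S | ~U) — ~V is true.
  11. (~W | ~U) — ~U is true.
  12. (T) — T is true.
  13. (~V | ~S) — ~V is true.
  14. (U | ~V) — ~V is true.
  15. (~P | S) — S is true.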